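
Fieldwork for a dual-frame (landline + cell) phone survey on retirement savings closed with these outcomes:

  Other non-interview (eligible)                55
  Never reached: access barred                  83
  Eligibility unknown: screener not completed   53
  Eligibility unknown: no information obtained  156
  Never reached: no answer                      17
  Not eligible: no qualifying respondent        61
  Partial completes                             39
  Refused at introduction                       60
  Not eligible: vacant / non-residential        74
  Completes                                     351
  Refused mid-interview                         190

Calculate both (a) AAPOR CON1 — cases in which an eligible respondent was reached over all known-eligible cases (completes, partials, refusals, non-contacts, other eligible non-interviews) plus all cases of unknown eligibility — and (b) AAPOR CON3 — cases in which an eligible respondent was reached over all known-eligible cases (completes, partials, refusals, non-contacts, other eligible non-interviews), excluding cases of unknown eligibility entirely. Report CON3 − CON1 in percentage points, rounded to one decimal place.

Refusals = 60 + 190 = 250
Never reached = 17 + 83 = 100
Unknown eligibility = 53 + 156 = 209
Not eligible = 61 + 74 = 135
Top → 351 + 39 + 250 + 55 = 695
Denom → 351 + 39 + 250 + 100 + 55 + 209 = 1004
CON1 = 695 / 1004 = 0.6922
Denom → 351 + 39 + 250 + 100 + 55 = 795
CON3 = 695 / 795 = 0.8742
Difference = 87.42 − 69.22 = 18.20 percentage points

18.2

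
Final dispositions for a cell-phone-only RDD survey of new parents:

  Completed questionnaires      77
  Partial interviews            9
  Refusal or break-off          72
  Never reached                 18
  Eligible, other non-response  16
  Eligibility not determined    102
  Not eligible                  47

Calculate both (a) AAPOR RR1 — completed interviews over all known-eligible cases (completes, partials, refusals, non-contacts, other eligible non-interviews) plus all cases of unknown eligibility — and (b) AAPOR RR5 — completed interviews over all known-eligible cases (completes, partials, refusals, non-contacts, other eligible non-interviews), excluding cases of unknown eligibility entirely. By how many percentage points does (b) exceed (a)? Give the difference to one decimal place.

Top: 77
Denom: 77 + 9 + 72 + 18 + 16 + 102 = 294
RR1 = 77 / 294 = 0.2619
Denom: 77 + 9 + 72 + 18 + 16 = 192
RR5 = 77 / 192 = 0.4010
Difference = 40.10 − 26.19 = 13.91 percentage points

13.9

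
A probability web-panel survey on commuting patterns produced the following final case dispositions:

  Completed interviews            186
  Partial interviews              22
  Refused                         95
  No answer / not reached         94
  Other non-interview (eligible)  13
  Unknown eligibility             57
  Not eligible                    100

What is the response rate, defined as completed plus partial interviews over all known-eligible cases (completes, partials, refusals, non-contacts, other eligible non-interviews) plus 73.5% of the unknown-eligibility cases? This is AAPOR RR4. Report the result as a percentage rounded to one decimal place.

46.0%

Numerator: 186 + 22 = 208
Eligible (known): 186 + 22 + 95 + 94 + 13 = 410
Eligible share of unknowns: 0.7350 × 57 = 41.89
Denom: 410 + 41.89 = 451.89
RR4 = 208 / 451.89 = 0.4603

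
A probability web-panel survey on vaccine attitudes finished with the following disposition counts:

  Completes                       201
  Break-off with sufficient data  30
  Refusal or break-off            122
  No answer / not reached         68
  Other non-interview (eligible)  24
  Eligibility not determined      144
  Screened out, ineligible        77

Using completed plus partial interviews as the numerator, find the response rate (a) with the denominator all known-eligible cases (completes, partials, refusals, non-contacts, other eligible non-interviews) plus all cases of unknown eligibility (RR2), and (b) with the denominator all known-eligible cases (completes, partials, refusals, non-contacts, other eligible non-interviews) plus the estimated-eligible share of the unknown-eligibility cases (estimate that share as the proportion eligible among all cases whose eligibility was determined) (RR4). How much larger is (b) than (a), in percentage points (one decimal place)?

1.5

Top → 201 + 30 = 231
Denominator → 201 + 30 + 122 + 68 + 24 + 144 = 589
RR2 = 231 / 589 = 0.3922
Known eligible → 201 + 30 + 122 + 68 + 24 = 445
e = 445 / (445 + 77) = 445 / 522 = 0.8525
Estimated eligible among unknowns → 0.8525 × 144 = 122.76
Denominator → 445 + 122.76 = 567.76
RR4 = 231 / 567.76 = 0.4069
Difference = 40.69 − 39.22 = 1.47 percentage points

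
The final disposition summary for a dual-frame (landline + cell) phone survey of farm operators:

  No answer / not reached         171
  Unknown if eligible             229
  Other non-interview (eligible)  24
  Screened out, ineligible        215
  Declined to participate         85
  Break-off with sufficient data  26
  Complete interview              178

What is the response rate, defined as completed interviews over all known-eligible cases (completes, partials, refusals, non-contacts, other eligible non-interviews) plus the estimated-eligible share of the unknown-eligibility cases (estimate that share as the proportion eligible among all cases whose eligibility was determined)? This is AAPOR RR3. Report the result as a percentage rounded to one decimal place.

Numerator → 178
Known eligible → 178 + 26 + 85 + 171 + 24 = 484
e = 484 / (484 + 215) = 484 / 699 = 0.6924
Estimated eligible among unknowns → 0.6924 × 229 = 158.56
Denominator → 484 + 158.56 = 642.56
RR3 = 178 / 642.56 = 0.2770

27.7%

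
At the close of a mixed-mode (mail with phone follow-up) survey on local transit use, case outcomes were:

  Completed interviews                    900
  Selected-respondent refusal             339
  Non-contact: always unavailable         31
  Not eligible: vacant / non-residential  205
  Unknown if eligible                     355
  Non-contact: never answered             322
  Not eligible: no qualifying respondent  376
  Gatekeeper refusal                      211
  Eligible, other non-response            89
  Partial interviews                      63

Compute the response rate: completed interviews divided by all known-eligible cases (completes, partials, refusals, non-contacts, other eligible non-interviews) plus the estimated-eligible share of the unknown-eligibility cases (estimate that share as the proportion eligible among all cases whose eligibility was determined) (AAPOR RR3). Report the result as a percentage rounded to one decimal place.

40.4%

Refusal or break-off = 211 + 339 = 550
Non-contacts = 322 + 31 = 353
Out of scope = 376 + 205 = 581
Top: 900
Eligible (known): 900 + 63 + 550 + 353 + 89 = 1955
e = 1955 / (1955 + 581) = 1955 / 2536 = 0.7709
Estimated eligible among unknowns: 0.7709 × 355 = 273.67
Denom: 1955 + 273.67 = 2228.67
RR3 = 900 / 2228.67 = 0.4038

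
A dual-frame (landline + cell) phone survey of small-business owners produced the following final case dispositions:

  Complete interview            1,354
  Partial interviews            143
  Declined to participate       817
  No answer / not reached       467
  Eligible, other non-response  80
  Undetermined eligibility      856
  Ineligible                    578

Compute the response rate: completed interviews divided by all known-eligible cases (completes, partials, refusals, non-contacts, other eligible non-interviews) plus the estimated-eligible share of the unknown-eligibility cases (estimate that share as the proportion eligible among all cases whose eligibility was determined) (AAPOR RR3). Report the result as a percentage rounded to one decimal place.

Top = 1354
Known eligible = 1354 + 143 + 817 + 467 + 80 = 2861
e = 2861 / (2861 + 578) = 2861 / 3439 = 0.8319
Eligible share of unknowns = 0.8319 × 856 = 712.11
Denominator = 2861 + 712.11 = 3573.11
RR3 = 1354 / 3573.11 = 0.3789

37.9%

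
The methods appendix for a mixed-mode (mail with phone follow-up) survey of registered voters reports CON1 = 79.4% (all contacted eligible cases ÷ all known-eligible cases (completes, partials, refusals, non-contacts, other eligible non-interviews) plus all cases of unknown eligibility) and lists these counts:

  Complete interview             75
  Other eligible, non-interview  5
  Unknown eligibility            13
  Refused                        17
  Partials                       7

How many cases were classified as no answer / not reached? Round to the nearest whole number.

Numerator → 75 + 7 + 17 + 5 = 104
CON1 = 104 / D = 0.794
D = 104 / 0.794 = 131.0
Other denominator terms total 117
no answer / not reached = 131.0 − 117 ≈ 14

14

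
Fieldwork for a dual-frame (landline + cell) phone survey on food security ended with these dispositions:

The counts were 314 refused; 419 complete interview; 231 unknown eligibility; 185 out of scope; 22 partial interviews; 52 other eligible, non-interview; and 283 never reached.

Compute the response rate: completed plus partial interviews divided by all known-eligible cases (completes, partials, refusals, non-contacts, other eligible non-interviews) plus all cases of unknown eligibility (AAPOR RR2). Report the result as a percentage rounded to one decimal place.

33.4%

Numerator → 419 + 22 = 441
Denominator → 419 + 22 + 314 + 283 + 52 + 231 = 1321
RR2 = 441 / 1321 = 0.3338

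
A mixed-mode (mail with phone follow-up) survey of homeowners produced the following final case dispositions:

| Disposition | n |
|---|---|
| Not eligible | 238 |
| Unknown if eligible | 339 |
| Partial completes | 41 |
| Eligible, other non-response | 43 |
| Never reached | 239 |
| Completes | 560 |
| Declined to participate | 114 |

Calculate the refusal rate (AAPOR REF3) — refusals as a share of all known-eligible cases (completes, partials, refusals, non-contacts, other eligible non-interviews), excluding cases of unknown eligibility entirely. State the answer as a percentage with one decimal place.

Top → 114
Base → 560 + 41 + 114 + 239 + 43 = 997
REF3 = 114 / 997 = 0.1143

11.4%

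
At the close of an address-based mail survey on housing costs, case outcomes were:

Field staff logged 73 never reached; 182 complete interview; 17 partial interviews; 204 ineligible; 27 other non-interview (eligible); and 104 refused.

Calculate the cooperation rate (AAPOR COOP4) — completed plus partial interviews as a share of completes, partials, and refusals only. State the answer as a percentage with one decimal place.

Num: 182 + 17 = 199
Base: 182 + 17 + 104 = 303
COOP4 = 199 / 303 = 0.6568

65.7%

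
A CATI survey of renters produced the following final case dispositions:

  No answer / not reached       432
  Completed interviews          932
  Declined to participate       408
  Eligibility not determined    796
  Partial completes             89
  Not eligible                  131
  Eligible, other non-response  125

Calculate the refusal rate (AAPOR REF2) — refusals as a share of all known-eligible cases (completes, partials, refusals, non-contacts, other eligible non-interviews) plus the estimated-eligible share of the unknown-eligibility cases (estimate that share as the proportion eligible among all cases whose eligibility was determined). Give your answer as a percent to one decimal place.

14.9%

Numerator: 408
Determined eligible: 932 + 89 + 408 + 432 + 125 = 1986
e = 1986 / (1986 + 131) = 1986 / 2117 = 0.9381
e × U: 0.9381 × 796 = 746.73
Denom: 1986 + 746.73 = 2732.73
REF2 = 408 / 2732.73 = 0.1493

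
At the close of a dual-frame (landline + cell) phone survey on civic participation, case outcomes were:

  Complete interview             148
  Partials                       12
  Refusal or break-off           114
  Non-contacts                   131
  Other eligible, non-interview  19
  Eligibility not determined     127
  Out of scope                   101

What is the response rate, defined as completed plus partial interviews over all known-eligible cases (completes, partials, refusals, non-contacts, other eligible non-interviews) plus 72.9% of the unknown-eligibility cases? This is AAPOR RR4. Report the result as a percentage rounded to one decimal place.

Numerator: 148 + 12 = 160
Eligible (known): 148 + 12 + 114 + 131 + 19 = 424
Estimated eligible among unknowns: 0.7290 × 127 = 92.58
Denominator: 424 + 92.58 = 516.58
RR4 = 160 / 516.58 = 0.3097

31.0%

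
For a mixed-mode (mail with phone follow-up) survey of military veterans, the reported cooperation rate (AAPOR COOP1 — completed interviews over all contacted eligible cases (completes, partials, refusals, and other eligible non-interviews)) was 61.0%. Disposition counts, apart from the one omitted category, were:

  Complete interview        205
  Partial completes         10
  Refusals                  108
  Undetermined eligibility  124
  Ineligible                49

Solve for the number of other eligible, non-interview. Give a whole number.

13

COOP1 = 205 / D = 0.610
D = 205 / 0.610 = 336.1
Other denominator terms total 323
other eligible, non-interview = 336.1 − 323 ≈ 13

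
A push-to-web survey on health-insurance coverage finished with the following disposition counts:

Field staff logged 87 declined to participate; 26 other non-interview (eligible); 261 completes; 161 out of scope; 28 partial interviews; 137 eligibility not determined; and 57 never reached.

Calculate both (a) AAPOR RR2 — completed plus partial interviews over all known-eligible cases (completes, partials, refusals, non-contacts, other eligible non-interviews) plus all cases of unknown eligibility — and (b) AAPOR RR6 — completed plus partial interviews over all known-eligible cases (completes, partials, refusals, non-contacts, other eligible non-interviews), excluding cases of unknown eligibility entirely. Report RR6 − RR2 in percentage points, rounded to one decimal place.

14.5

Num: 261 + 28 = 289
Base: 261 + 28 + 87 + 57 + 26 + 137 = 596
RR2 = 289 / 596 = 0.4849
Base: 261 + 28 + 87 + 57 + 26 = 459
RR6 = 289 / 459 = 0.6296
Difference = 62.96 − 48.49 = 14.47 percentage points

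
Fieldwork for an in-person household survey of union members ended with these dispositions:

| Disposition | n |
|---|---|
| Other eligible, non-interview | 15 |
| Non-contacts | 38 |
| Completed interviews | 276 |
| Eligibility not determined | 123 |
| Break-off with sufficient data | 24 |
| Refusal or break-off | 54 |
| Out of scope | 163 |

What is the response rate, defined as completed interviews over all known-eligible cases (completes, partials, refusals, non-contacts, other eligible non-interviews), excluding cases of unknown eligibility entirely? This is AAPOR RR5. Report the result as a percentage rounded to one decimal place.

67.8%

Num = 276
Denom = 276 + 24 + 54 + 38 + 15 = 407
RR5 = 276 / 407 = 0.6781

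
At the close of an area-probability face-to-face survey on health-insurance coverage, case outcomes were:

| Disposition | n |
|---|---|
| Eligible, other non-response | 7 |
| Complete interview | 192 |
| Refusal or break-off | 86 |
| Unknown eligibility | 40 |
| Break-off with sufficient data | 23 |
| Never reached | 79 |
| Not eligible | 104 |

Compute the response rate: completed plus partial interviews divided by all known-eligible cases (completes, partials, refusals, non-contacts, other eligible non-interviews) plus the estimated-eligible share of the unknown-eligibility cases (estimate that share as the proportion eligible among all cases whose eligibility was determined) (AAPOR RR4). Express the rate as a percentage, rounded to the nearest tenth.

51.4%

Top → 192 + 23 = 215
Determined eligible → 192 + 23 + 86 + 79 + 7 = 387
e = 387 / (387 + 104) = 387 / 491 = 0.7882
Eligible share of unknowns → 0.7882 × 40 = 31.53
Denom → 387 + 31.53 = 418.53
RR4 = 215 / 418.53 = 0.5137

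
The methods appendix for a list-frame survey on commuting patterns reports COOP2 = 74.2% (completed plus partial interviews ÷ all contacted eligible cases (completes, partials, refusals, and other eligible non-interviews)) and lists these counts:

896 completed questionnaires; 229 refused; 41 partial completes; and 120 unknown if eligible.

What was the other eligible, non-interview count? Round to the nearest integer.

97

Top → 896 + 41 = 937
COOP2 = 937 / D = 0.742
D = 937 / 0.742 = 1262.8
Other denominator terms total 1166
other eligible, non-interview = 1262.8 − 1166 ≈ 97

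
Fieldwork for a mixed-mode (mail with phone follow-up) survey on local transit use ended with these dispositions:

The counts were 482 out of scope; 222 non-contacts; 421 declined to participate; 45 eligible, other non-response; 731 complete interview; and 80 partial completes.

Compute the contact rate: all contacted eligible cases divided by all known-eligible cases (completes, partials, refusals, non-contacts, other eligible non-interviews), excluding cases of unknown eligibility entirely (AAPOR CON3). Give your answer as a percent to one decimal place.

85.2%

Numerator: 731 + 80 + 421 + 45 = 1277
Base: 731 + 80 + 421 + 222 + 45 = 1499
CON3 = 1277 / 1499 = 0.8519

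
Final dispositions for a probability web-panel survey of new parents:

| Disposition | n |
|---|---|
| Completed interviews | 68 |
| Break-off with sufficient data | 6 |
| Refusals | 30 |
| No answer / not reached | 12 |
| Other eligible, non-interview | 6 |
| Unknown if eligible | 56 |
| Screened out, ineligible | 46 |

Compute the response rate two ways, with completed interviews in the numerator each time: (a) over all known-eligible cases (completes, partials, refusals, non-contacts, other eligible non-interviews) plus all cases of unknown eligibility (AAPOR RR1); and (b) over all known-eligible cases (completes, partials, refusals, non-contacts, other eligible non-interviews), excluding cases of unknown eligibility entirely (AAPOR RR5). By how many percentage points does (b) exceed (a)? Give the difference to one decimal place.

17.5

Num: 68
Denom: 68 + 6 + 30 + 12 + 6 + 56 = 178
RR1 = 68 / 178 = 0.3820
Denom: 68 + 6 + 30 + 12 + 6 = 122
RR5 = 68 / 122 = 0.5574
Difference = 55.74 − 38.20 = 17.54 percentage points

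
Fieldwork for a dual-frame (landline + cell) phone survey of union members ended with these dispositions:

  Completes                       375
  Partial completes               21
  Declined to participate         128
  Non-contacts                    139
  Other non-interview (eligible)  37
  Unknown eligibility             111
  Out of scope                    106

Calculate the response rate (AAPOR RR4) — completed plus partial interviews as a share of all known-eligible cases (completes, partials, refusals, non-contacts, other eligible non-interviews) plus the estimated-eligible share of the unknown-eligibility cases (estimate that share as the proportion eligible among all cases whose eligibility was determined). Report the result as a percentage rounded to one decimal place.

Num = 375 + 21 = 396
Eligible (known) = 375 + 21 + 128 + 139 + 37 = 700
e = 700 / (700 + 106) = 700 / 806 = 0.8685
Estimated eligible among unknowns = 0.8685 × 111 = 96.40
Base = 700 + 96.40 = 796.40
RR4 = 396 / 796.40 = 0.4972

49.7%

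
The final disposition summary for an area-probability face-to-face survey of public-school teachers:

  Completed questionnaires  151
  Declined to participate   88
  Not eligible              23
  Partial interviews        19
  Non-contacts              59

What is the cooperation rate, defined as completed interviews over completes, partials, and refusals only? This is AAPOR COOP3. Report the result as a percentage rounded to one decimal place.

Top → 151
Base → 151 + 19 + 88 = 258
COOP3 = 151 / 258 = 0.5853

58.5%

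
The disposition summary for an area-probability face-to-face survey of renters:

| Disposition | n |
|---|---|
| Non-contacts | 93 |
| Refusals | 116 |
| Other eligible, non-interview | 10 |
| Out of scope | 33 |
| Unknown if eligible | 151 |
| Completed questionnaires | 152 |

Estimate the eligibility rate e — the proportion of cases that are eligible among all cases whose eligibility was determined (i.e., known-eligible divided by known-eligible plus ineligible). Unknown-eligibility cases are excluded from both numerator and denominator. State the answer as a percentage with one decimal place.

Known eligible = 152 + 116 + 93 + 10 = 371
e = 371 / (371 + 33) = 371 / 404 = 0.9183

91.8%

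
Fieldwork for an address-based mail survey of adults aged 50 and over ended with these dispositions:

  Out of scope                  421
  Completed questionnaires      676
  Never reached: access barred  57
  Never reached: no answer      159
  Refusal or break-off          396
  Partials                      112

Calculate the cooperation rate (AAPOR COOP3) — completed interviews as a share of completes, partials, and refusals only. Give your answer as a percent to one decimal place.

57.1%

No answer / not reached = 159 + 57 = 216
Num: 676
Base: 676 + 112 + 396 = 1184
COOP3 = 676 / 1184 = 0.5709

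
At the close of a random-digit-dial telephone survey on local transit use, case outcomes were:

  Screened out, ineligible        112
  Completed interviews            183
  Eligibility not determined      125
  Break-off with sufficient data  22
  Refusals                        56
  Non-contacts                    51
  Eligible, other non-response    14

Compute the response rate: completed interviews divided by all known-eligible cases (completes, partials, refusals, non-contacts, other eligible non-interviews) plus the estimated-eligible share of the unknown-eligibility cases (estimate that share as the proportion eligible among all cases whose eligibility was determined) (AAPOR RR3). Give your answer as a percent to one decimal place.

43.7%

Top = 183
Eligible (known) = 183 + 22 + 56 + 51 + 14 = 326
e = 326 / (326 + 112) = 326 / 438 = 0.7443
e × U = 0.7443 × 125 = 93.04
Denominator = 326 + 93.04 = 419.04
RR3 = 183 / 419.04 = 0.4367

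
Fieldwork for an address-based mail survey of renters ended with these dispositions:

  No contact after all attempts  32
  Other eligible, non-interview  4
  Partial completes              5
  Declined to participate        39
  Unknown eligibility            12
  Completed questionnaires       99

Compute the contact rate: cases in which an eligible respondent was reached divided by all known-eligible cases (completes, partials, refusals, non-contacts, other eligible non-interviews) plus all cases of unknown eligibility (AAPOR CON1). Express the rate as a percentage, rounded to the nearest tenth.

77.0%

Num → 99 + 5 + 39 + 4 = 147
Denominator → 99 + 5 + 39 + 32 + 4 + 12 = 191
CON1 = 147 / 191 = 0.7696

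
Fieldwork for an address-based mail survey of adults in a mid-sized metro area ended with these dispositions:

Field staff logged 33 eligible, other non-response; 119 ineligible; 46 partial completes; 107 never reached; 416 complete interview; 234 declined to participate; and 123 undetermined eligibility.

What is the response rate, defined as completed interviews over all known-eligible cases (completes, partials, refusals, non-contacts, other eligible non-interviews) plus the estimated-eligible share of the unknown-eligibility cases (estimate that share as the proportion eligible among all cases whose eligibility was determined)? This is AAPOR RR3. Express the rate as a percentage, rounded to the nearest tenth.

Numerator: 416
Eligible (known): 416 + 46 + 234 + 107 + 33 = 836
e = 836 / (836 + 119) = 836 / 955 = 0.8754
Estimated eligible among unknowns: 0.8754 × 123 = 107.67
Denom: 836 + 107.67 = 943.67
RR3 = 416 / 943.67 = 0.4408

44.1%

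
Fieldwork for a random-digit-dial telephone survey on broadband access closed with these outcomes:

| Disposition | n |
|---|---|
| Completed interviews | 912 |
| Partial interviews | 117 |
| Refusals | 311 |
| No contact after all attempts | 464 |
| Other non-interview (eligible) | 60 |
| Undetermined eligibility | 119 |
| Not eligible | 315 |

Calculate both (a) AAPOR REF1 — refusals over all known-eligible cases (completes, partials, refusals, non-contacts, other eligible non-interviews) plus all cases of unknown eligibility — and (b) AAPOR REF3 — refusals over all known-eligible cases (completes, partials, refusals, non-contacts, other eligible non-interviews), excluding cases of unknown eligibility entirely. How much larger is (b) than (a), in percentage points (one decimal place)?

1.0

Num = 311
Base = 912 + 117 + 311 + 464 + 60 + 119 = 1983
REF1 = 311 / 1983 = 0.1568
Base = 912 + 117 + 311 + 464 + 60 = 1864
REF3 = 311 / 1864 = 0.1668
Difference = 16.68 − 15.68 = 1.00 percentage points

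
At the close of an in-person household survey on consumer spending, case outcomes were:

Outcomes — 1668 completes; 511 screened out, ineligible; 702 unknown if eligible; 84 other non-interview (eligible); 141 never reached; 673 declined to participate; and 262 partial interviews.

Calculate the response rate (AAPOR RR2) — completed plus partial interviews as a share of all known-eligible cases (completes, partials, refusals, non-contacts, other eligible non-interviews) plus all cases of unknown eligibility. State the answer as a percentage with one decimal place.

54.7%

Numerator → 1668 + 262 = 1930
Denom → 1668 + 262 + 673 + 141 + 84 + 702 = 3530
RR2 = 1930 / 3530 = 0.5467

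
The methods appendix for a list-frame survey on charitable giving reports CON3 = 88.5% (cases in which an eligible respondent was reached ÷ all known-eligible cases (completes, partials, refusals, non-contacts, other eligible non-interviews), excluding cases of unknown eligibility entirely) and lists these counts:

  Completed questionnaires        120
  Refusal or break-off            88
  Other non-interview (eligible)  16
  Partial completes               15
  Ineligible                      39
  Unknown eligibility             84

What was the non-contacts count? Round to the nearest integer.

31

Numerator: 120 + 15 + 88 + 16 = 239
CON3 = 239 / D = 0.885
D = 239 / 0.885 = 270.1
Remaining denominator categories sum to 239
non-contacts = 270.1 − 239 ≈ 31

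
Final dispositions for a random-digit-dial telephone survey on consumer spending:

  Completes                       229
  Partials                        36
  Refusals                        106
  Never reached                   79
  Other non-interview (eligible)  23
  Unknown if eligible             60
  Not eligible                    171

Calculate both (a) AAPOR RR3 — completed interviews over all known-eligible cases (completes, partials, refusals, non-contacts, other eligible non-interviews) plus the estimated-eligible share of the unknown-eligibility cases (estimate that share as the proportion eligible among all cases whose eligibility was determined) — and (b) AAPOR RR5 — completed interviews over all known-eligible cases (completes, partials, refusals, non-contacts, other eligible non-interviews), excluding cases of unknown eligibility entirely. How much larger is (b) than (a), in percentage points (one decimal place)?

Num = 229
Eligible (known) = 229 + 36 + 106 + 79 + 23 = 473
e = 473 / (473 + 171) = 473 / 644 = 0.7345
Estimated eligible among unknowns = 0.7345 × 60 = 44.07
Base = 473 + 44.07 = 517.07
RR3 = 229 / 517.07 = 0.4429
Base = 229 + 36 + 106 + 79 + 23 = 473
RR5 = 229 / 473 = 0.4841
Difference = 48.41 − 44.29 = 4.12 percentage points

4.1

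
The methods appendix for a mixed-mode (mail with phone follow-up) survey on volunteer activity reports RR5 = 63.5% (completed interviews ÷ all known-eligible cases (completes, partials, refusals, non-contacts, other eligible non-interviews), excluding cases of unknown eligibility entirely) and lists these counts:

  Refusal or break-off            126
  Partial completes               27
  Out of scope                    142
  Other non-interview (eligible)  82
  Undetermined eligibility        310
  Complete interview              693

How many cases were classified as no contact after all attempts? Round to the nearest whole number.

163

RR5 = 693 / D = 0.635
D = 693 / 0.635 = 1091.3
Other denominator terms total 928
no contact after all attempts = 1091.3 − 928 ≈ 163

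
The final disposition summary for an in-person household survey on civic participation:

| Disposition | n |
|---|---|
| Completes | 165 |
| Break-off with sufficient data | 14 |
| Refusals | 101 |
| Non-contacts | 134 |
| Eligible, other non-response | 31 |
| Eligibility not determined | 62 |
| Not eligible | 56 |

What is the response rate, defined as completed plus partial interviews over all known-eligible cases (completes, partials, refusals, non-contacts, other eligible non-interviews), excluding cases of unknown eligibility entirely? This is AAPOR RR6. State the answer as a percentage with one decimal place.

Num: 165 + 14 = 179
Denominator: 165 + 14 + 101 + 134 + 31 = 445
RR6 = 179 / 445 = 0.4022

40.2%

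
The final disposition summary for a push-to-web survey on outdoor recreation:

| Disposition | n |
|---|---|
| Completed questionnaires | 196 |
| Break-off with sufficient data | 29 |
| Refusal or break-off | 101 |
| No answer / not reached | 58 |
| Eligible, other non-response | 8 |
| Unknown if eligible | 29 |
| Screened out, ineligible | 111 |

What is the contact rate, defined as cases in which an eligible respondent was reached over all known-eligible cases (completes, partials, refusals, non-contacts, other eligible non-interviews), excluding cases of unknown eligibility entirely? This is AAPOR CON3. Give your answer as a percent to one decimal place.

Top = 196 + 29 + 101 + 8 = 334
Denominator = 196 + 29 + 101 + 58 + 8 = 392
CON3 = 334 / 392 = 0.8520

85.2%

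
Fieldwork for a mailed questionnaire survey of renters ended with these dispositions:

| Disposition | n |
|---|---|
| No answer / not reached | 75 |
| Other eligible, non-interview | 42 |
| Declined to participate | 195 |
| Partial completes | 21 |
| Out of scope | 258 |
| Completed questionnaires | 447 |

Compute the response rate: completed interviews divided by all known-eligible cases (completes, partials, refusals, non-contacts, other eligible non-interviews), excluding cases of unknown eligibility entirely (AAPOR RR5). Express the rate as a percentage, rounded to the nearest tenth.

Top = 447
Denom = 447 + 21 + 195 + 75 + 42 = 780
RR5 = 447 / 780 = 0.5731

57.3%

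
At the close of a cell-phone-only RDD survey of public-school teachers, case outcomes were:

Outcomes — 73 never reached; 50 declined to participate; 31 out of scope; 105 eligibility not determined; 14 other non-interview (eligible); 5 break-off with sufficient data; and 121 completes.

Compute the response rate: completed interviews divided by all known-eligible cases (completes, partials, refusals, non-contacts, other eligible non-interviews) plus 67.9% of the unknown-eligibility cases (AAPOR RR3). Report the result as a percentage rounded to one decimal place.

Top: 121
Determined eligible: 121 + 5 + 50 + 73 + 14 = 263
Estimated eligible among unknowns: 0.6790 × 105 = 71.30
Base: 263 + 71.30 = 334.30
RR3 = 121 / 334.30 = 0.3620

36.2%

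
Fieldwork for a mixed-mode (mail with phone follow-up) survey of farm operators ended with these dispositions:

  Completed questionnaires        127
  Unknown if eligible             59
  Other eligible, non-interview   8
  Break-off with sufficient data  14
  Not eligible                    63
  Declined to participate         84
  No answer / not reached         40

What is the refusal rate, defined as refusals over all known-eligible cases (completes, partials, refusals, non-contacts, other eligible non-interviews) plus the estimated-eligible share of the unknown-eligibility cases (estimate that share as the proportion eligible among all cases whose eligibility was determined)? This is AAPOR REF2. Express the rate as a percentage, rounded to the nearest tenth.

Top = 84
Eligible (known) = 127 + 14 + 84 + 40 + 8 = 273
e = 273 / (273 + 63) = 273 / 336 = 0.8125
Estimated eligible among unknowns = 0.8125 × 59 = 47.94
Denom = 273 + 47.94 = 320.94
REF2 = 84 / 320.94 = 0.2617

26.2%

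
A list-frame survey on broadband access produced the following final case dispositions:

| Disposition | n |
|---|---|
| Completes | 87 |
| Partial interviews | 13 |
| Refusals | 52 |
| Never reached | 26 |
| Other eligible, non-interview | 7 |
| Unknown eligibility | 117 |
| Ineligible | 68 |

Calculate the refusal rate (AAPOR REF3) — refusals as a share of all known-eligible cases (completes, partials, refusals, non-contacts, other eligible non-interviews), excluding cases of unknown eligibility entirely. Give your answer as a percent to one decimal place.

28.1%

Num: 52
Base: 87 + 13 + 52 + 26 + 7 = 185
REF3 = 52 / 185 = 0.2811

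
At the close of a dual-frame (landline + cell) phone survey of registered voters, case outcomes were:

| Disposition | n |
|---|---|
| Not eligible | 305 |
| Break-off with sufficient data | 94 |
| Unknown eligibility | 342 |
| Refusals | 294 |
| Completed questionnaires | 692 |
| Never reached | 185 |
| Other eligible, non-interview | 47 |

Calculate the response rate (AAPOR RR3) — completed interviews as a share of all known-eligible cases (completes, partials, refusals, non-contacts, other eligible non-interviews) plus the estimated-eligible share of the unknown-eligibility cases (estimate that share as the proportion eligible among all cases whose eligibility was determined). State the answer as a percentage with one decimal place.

43.5%

Numerator → 692
Determined eligible → 692 + 94 + 294 + 185 + 47 = 1312
e = 1312 / (1312 + 305) = 1312 / 1617 = 0.8114
Estimated eligible among unknowns → 0.8114 × 342 = 277.50
Denominator → 1312 + 277.50 = 1589.50
RR3 = 692 / 1589.50 = 0.4354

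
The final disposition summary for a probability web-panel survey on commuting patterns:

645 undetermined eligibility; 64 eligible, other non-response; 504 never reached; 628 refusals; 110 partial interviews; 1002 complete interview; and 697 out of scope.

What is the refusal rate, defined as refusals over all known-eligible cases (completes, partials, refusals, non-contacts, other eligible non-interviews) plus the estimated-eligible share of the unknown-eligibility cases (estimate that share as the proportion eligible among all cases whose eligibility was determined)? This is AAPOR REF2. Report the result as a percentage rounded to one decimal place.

22.4%

Numerator = 628
Determined eligible = 1002 + 110 + 628 + 504 + 64 = 2308
e = 2308 / (2308 + 697) = 2308 / 3005 = 0.7681
Eligible share of unknowns = 0.7681 × 645 = 495.42
Denominator = 2308 + 495.42 = 2803.42
REF2 = 628 / 2803.42 = 0.2240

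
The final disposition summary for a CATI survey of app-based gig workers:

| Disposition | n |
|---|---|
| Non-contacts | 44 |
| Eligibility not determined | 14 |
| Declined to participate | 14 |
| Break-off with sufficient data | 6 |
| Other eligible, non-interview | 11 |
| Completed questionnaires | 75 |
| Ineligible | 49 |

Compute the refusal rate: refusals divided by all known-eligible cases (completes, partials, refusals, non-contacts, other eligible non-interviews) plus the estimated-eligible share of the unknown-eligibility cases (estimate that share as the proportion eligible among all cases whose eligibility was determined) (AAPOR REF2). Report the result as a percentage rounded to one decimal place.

Num = 14
Determined eligible = 75 + 6 + 14 + 44 + 11 = 150
e = 150 / (150 + 49) = 150 / 199 = 0.7538
e × U = 0.7538 × 14 = 10.55
Base = 150 + 10.55 = 160.55
REF2 = 14 / 160.55 = 0.0872

8.7%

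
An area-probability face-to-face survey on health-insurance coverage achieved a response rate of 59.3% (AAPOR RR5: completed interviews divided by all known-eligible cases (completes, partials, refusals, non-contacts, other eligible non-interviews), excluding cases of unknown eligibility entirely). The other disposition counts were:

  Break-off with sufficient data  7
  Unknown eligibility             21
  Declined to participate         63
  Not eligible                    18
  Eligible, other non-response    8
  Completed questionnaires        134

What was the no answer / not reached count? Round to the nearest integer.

14

RR5 = 134 / D = 0.593
D = 134 / 0.593 = 226.0
Other denominator terms total 212
no answer / not reached = 226.0 − 212 ≈ 14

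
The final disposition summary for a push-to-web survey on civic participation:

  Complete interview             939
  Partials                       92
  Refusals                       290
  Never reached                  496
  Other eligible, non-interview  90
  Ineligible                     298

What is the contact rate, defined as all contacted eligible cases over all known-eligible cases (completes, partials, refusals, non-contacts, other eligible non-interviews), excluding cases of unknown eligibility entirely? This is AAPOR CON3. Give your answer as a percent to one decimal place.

74.0%

Numerator: 939 + 92 + 290 + 90 = 1411
Denom: 939 + 92 + 290 + 496 + 90 = 1907
CON3 = 1411 / 1907 = 0.7399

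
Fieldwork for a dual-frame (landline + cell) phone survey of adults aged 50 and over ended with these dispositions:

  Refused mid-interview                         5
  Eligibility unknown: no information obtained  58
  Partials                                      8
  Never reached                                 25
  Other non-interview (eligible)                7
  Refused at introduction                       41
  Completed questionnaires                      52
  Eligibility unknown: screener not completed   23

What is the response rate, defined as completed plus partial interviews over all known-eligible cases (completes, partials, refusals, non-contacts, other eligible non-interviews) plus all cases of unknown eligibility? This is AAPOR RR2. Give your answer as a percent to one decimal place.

27.4%

Refusals = 41 + 5 = 46
Undetermined eligibility = 23 + 58 = 81
Numerator = 52 + 8 = 60
Base = 52 + 8 + 46 + 25 + 7 + 81 = 219
RR2 = 60 / 219 = 0.2740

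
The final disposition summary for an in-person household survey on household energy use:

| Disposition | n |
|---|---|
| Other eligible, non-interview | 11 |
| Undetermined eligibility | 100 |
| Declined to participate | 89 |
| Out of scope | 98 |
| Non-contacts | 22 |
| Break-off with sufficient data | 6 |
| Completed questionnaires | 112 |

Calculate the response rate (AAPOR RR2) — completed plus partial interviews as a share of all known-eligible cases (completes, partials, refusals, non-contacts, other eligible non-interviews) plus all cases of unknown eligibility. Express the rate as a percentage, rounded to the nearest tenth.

34.7%

Top: 112 + 6 = 118
Denom: 112 + 6 + 89 + 22 + 11 + 100 = 340
RR2 = 118 / 340 = 0.3471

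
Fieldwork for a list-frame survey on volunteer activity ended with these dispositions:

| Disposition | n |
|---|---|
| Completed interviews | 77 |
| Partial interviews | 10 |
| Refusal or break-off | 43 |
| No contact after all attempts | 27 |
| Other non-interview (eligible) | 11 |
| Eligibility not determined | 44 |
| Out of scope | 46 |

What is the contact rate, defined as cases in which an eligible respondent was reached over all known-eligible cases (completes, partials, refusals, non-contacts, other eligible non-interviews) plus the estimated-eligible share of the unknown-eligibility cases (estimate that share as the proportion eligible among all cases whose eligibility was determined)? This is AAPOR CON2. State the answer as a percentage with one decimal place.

Top = 77 + 10 + 43 + 11 = 141
Determined eligible = 77 + 10 + 43 + 27 + 11 = 168
e = 168 / (168 + 46) = 168 / 214 = 0.7850
e × U = 0.7850 × 44 = 34.54
Denom = 168 + 34.54 = 202.54
CON2 = 141 / 202.54 = 0.6962

69.6%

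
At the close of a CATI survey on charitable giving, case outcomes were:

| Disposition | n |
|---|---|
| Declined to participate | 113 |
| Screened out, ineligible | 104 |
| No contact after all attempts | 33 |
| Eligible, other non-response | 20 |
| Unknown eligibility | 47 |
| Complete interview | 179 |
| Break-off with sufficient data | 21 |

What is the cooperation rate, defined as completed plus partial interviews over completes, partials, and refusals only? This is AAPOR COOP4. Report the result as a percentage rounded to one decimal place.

63.9%

Numerator → 179 + 21 = 200
Denominator → 179 + 21 + 113 = 313
COOP4 = 200 / 313 = 0.6390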